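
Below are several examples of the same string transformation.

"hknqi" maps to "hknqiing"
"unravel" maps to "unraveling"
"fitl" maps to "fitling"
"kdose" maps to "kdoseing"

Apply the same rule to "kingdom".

The rule is to append "ing".
Doing the same to "kingdom": "kingdoming".

kingdoming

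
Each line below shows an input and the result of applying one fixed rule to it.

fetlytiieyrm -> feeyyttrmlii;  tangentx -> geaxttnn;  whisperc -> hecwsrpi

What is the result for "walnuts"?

What's happening: sort the characters into reverse alphabetical order, then move the last 3 characters to the front (rotate right by 3).
Applying that to "walnuts" gives "nlawuts".

nlawuts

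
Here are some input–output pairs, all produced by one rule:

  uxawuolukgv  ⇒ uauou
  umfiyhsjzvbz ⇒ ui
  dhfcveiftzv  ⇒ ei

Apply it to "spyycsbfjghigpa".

The pattern: keep only the vowels.
For "spyycsbfjghigpa" the result is "ia".

ia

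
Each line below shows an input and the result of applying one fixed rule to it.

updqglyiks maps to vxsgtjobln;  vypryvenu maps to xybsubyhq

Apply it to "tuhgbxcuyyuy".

bwxkjeafxbbx

Rule — shift every letter 3 places forward in the alphabet (wrapping around), then move the last character to the front.
For "tuhgbxcuyyuy", step one produces "wxkjeafxbbxb"; step two turns that into "bwxkjeafxbbx".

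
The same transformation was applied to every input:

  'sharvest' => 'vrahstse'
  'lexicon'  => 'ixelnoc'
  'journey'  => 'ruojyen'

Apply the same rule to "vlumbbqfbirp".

bfqbbmulvpri

The pattern: reverse the string, then move the first 3 characters to the end (rotate left by 3).
Working it through for "vlumbbqfbirp": intermediate "pribfqbbmulv", final "bfqbbmulvpri".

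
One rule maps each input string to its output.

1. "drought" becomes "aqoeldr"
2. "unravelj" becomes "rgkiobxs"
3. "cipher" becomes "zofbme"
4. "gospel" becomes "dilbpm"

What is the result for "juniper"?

Rule — take characters alternately from the front and the back (1st, last, 2nd, 2nd-last, ...), then shift every letter 3 places backward in the alphabet (wrapping around).
On "juniper": the first step gives "jruenpi", and the second then gives "gorbkmf".
(Check on "gospel": → "gloesp" → "dilbpm" ✓)

gorbkmf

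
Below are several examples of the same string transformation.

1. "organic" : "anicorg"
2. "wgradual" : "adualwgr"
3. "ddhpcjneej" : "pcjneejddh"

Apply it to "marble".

blemar

What's happening: move the first 3 characters to the end (rotate left by 3).
So "marble" becomes "blemar".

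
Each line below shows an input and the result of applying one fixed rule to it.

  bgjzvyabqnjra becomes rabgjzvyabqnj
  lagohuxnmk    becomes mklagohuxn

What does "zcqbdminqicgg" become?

What's happening: move the last 2 characters to the front (rotate right by 2).
So "zcqbdminqicgg" becomes "ggzcqbdminqic".

ggzcqbdminqic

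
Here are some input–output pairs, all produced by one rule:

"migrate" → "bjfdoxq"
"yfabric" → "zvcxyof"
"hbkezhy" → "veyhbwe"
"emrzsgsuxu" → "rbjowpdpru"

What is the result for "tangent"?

qqxkdbk

In each case the input is transformed by: shift every letter 3 places backward in the alphabet (wrapping around), then move the last character to the front.
On "tangent": the first step gives "qxkdbkq", and the second then gives "qqxkdbk".
(Check on "migrate": → "jfdoxqb" → "bjfdoxq" ✓)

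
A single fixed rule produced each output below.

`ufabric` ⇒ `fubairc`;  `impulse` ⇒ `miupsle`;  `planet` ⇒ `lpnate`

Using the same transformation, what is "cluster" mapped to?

lcsuetr

What's happening: swap each adjacent pair of characters (1↔2, 3↔4, ...).
Applying that to "cluster" gives "lcsuetr".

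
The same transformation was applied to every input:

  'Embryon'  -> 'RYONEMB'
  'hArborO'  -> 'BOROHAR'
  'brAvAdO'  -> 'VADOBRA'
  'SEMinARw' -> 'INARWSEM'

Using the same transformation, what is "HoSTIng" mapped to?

TINGHOS

Each output is the input with this applied: move the first 3 characters to the end (rotate left by 3), then convert every letter to uppercase.
On "HoSTIng": the first step gives "TIngHoS", and the second then gives "TINGHOS".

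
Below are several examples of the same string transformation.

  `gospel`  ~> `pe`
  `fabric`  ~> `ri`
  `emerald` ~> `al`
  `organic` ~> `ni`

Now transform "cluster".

What's happening: move the last character to the front, then keep only the last 2 characters.
For "cluster", step one produces "rcluste"; step two turns that into "te".

te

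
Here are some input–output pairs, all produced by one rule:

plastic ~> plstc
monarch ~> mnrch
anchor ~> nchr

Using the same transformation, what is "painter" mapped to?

Rule — remove every vowel.
"painter" → "pntr".

pntr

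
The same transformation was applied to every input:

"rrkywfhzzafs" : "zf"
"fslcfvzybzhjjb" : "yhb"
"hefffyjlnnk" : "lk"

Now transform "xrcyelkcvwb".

Each output is the input with this applied: keep one character in every 3, starting at position 2 (positions 2nd, 5th, 8th, ...), then delete the first 2 characters.
Starting from "xrcyelkcvwb": after the first operation, "recb"; after the second, "cb".

cb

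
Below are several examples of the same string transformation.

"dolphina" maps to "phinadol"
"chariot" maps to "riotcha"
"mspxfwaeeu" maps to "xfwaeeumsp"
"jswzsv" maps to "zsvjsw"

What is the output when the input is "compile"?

Rule — move the first 3 characters to the end (rotate left by 3).
"compile" → "pilecom".

pilecom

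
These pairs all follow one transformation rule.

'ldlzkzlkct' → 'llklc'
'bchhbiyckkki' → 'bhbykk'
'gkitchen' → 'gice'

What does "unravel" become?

Looking at the pairs, the operation is to keep every other character starting from the first (positions 1st, 3rd, 5th, ...).
"unravel" → "urvl".

urvl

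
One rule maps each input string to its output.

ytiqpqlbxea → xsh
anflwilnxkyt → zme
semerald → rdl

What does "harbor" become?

gzq

In each case the input is transformed by: shift every letter 1 place backward in the alphabet (wrapping around), then keep only the first 3 characters.
For "harbor", step one produces "gzqanq"; step two turns that into "gzq".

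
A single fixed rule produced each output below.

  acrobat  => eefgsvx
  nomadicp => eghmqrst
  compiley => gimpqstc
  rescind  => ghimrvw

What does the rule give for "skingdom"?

hkmoqrsw

Each output is the input with this applied: sort the characters into alphabetical order, then shift every letter 4 places forward in the alphabet (wrapping around).
Working it through for "skingdom": intermediate "dgikmnos", final "hkmoqrsw".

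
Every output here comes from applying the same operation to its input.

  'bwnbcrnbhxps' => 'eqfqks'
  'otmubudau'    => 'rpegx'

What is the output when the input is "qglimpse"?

topv

Looking at the pairs, the operation is to shift every letter 3 places forward in the alphabet (wrapping around), then keep every other character starting from the first (positions 1st, 3rd, 5th, ...).
Applying both steps to "qglimpse": "tjolpsvh", then "topv".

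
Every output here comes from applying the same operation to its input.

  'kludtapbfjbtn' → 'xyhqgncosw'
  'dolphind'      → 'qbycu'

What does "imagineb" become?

Rule — shift every letter 13 places forward in the alphabet (wrapping around) — i.e. ROT13, then delete the last 3 characters.
Applying both steps to "imagineb": "vzntvaro", then "vzntv".

vzntv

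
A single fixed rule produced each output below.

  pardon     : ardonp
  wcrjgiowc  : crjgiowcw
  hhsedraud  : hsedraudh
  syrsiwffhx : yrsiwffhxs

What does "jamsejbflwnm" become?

amsejbflwnmj

Each output is the input with this applied: move the first character to the end.
"jamsejbflwnm" → "amsejbflwnmj".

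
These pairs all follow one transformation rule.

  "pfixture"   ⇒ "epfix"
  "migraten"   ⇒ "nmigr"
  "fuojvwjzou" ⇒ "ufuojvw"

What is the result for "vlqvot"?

What's happening: move the last character to the front, then delete the last 3 characters.
"vlqvot" → "tvlqvo" → "tvl".

tvl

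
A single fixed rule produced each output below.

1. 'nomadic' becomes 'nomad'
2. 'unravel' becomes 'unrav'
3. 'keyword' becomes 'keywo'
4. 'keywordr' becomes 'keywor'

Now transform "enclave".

Each output is the input with this applied: delete the last 2 characters.
Applying that to "enclave" gives "encla".

encla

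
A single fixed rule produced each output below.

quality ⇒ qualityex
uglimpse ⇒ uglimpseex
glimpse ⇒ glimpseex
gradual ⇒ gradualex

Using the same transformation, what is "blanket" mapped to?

blanketex

What's happening: append "ex".
Applying that to "blanket" gives "blanketex".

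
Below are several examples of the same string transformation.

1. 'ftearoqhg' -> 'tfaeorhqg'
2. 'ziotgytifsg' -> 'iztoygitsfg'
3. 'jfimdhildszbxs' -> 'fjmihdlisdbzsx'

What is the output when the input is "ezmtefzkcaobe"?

The rule is to swap each adjacent pair of characters (1↔2, 3↔4, ...).
Applying that to "ezmtefzkcaobe" gives "zetmfekzacboe".

zetmfekzacboe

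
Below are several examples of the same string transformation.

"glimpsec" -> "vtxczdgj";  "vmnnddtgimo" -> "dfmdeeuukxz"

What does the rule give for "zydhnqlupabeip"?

zgqpuyehclgrsv

Each output is the input with this applied: move the last 2 characters to the front (rotate right by 2), then shift every letter 9 places backward in the alphabet (wrapping around).
Working it through for "zydhnqlupabeip": intermediate "ipzydhnqlupabe", final "zgqpuyehclgrsv".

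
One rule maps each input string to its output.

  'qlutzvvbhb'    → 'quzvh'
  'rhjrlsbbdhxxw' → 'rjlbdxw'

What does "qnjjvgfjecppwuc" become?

qjvfepwc

The transformation: keep every other character starting from the first (positions 1st, 3rd, 5th, ...).
On "qnjjvgfjecppwuc" that produces "qjvfepwc".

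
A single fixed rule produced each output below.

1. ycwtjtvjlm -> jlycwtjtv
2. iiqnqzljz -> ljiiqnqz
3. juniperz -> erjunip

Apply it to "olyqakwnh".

wnolyqak

Each output is the input with this applied: delete the last character, then move the last 2 characters to the front (rotate right by 2).
So "olyqakwnh" becomes "wnolyqak".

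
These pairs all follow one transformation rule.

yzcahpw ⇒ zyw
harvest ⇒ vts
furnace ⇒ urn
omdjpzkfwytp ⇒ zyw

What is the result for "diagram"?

rmi

What's happening: sort the characters into reverse alphabetical order, then keep only the first 3 characters.
For "diagram", step one produces "rmigdaa"; step two turns that into "rmi".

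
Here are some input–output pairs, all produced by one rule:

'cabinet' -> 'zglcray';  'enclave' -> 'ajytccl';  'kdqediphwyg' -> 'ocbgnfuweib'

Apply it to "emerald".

cpyjbck

The rule is to shift every letter 2 places backward in the alphabet (wrapping around), then move the first 2 characters to the end (rotate left by 2).
Starting from "emerald": after the first operation, "ckcpyjb"; after the second, "cpyjbck".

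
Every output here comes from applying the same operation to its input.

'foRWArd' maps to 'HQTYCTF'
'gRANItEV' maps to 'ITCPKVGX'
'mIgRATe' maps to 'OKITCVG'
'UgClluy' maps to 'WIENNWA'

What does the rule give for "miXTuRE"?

The rule is to shift every letter 2 places forward in the alphabet (wrapping around), then convert every letter to uppercase.
For "miXTuRE" the result is "OKZVWTG".

OKZVWTG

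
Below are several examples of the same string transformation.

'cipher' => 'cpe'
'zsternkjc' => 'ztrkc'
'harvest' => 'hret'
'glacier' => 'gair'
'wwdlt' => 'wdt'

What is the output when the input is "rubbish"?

rbih

The transformation: keep every other character starting from the first (positions 1st, 3rd, 5th, ...).
So "rubbish" becomes "rbih".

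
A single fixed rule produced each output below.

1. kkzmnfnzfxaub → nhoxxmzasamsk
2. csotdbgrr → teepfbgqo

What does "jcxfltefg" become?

rstwpksyg

Each output is the input with this applied: shift every letter 13 places forward in the alphabet (wrapping around) — i.e. ROT13, then move the last 3 characters to the front (rotate right by 3).
Applying both steps to "jcxfltefg": "wpksygrst", then "rstwpksyg".
(Check on "csotdbgrr": → "pfbgqotee" → "teepfbgqo" ✓)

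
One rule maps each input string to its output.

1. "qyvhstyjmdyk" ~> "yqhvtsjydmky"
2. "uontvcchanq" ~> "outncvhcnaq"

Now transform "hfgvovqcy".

Looking at the pairs, the operation is to swap each adjacent pair of characters (1↔2, 3↔4, ...).
Applying that to "hfgvovqcy" gives "fhvgvocqy".

fhvgvocqy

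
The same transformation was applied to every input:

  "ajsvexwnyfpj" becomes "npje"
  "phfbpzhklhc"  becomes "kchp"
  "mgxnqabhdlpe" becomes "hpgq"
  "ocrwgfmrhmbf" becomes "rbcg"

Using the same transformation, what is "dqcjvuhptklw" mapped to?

Each output is the input with this applied: keep one character in every 3, starting at position 2 (positions 2nd, 5th, 8th, ...), then move the last 2 characters to the front (rotate right by 2).
Starting from "dqcjvuhptklw": after the first operation, "qvpl"; after the second, "plqv".

plqv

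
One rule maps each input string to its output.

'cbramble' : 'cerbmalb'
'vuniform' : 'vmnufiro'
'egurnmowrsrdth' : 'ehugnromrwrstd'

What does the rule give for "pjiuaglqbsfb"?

The pattern: move the last character to the front, then swap each adjacent pair of characters (1↔2, 3↔4, ...).
Applying both steps to "pjiuaglqbsfb": "bpjiuaglqbsf", then "pbijaulgbqfs".

pbijaulgbqfs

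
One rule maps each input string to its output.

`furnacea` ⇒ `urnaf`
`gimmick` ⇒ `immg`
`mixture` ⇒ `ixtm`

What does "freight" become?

reif

Rule — delete the last 3 characters, then move the first character to the end.
On "freight": the first step gives "frei", and the second then gives "reif".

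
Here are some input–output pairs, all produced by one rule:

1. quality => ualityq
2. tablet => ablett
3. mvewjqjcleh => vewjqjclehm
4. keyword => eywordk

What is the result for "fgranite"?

granitef

Rule — move the first character to the end.
Applying that to "fgranite" gives "granitef".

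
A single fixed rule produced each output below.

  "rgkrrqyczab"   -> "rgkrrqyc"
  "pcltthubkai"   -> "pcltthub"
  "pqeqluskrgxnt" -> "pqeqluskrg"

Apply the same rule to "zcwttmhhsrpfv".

Looking at the pairs, the operation is to delete the last 3 characters.
So "zcwttmhhsrpfv" becomes "zcwttmhhsr".

zcwttmhhsr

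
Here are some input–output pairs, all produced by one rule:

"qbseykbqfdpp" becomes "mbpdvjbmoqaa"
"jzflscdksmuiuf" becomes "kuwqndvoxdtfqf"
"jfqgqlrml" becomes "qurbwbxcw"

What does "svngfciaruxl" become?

The pattern: swap each adjacent pair of characters (1↔2, 3↔4, ...), then shift every letter 11 places forward in the alphabet (wrapping around).
For "svngfciaruxl", step one produces "vsgncfaiurlx"; step two turns that into "gdrynqltfcwi".

gdrynqltfcwi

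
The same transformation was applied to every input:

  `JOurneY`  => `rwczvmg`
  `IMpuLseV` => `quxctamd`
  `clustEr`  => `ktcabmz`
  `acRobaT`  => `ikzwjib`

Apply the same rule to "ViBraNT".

dqjzivb

The transformation: shift every letter 8 places forward in the alphabet (wrapping around), then convert every letter to lowercase.
Working it through for "ViBraNT": intermediate "DqJziVB", final "dqjzivb".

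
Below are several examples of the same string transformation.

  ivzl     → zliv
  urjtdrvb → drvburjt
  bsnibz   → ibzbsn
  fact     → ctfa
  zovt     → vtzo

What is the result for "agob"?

Each output is the input with this applied: swap the front and back halves of the string.
On "agob" that produces "obag".

obag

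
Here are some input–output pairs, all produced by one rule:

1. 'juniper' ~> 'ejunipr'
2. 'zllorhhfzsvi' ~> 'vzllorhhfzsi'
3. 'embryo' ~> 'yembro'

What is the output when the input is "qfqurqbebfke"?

kqfqurqbebfe

In each case the input is transformed by: move the last character to the front, then swap the first and last characters.
For "qfqurqbebfke", step one produces "eqfqurqbebfk"; step two turns that into "kqfqurqbebfe".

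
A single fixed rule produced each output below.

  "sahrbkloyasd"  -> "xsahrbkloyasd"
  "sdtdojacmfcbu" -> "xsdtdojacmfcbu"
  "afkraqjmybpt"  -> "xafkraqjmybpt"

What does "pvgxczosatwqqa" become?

What's happening: prepend "x".
Applying that to "pvgxczosatwqqa" gives "xpvgxczosatwqqa".

xpvgxczosatwqqa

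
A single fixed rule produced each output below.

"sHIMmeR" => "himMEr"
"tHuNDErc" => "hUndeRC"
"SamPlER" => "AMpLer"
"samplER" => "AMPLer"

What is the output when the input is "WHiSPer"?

hIspER

The rule is to flip the case of every letter, then delete the first character.
Working it through for "WHiSPer": intermediate "whIspER", final "hIspER".
(Check on "SamPlER": → "sAMpLer" → "AMpLer" ✓)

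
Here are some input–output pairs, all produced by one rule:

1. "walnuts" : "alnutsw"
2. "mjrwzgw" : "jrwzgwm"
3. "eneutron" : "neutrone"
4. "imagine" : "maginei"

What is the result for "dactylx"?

actylxd

Rule — move the first character to the end.
Doing the same to "dactylx": "actylxd".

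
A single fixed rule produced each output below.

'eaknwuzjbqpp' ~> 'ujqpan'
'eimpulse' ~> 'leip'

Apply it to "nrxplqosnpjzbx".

qspzxrp

Looking at the pairs, the operation is to keep every other character starting from the second (positions 2nd, 4th, 6th, ...), then move the first 2 characters to the end (rotate left by 2).
On "nrxplqosnpjzbx": the first step gives "rpqspzx", and the second then gives "qspzxrp".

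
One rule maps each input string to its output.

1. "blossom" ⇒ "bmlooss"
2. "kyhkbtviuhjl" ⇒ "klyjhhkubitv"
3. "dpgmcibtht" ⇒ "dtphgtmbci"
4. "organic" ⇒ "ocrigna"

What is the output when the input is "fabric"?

fcaibr

Each output is the input with this applied: take characters alternately from the front and the back (1st, last, 2nd, 2nd-last, ...).
So "fabric" becomes "fcaibr".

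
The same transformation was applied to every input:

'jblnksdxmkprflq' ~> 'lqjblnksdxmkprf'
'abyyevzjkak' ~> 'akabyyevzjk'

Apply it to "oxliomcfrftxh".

xhoxliomcfrft

Rule — move the last 2 characters to the front (rotate right by 2).
"oxliomcfrftxh" → "xhoxliomcfrft".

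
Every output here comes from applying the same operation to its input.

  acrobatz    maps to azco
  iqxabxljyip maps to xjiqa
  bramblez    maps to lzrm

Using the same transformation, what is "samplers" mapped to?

What's happening: keep every other character starting from the second (positions 2nd, 4th, 6th, ...), then move the first 2 characters to the end (rotate left by 2).
On "samplers": the first step gives "apes", and the second then gives "esap".
(Check on "iqxabxljyip": → "qaxji" → "xjiqa" ✓)

esap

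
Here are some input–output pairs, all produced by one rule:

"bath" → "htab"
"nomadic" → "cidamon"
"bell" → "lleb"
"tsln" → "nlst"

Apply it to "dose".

The rule is to reverse the string.
Doing the same to "dose": "esod".

esod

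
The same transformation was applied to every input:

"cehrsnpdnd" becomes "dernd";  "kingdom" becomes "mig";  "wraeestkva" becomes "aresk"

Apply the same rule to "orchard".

drh

Looking at the pairs, the operation is to move the last 2 characters to the front (rotate right by 2), then keep every other character starting from the second (positions 2nd, 4th, 6th, ...).
"orchard" → "rdorcha" → "drh".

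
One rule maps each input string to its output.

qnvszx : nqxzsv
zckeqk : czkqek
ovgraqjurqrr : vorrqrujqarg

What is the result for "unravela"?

nualevar

The pattern: reverse the string, then move the last 2 characters to the front (rotate right by 2).
Starting from "unravela": after the first operation, "alevarnu"; after the second, "nualevar".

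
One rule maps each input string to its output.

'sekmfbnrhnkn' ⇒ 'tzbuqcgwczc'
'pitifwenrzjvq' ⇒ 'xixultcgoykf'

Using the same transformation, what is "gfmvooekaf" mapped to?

The transformation: shift every letter 11 places backward in the alphabet (wrapping around), then delete the first character.
On "gfmvooekaf": the first step gives "vubkddtzpu", and the second then gives "ubkddtzpu".

ubkddtzpu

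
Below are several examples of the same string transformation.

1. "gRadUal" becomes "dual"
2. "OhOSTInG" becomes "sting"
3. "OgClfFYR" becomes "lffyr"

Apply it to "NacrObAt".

robat

Looking at the pairs, the operation is to delete the first 3 characters, then convert every letter to lowercase.
Starting from "NacrObAt": after the first operation, "rObAt"; after the second, "robat".
(Check on "OgClfFYR": → "lfFYR" → "lffyr" ✓)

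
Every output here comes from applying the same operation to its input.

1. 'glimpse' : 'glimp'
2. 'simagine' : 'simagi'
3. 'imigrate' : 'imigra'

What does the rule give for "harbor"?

harb

The pattern: delete the last 2 characters.
On "harbor" that produces "harb".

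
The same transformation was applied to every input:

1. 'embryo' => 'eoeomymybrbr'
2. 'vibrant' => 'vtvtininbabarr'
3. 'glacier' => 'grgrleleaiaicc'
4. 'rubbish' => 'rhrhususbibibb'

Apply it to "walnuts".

The pattern: double every character, then take characters alternately from the front and the back (1st, last, 2nd, 2nd-last, ...).
Starting from "walnuts": after the first operation, "wwaallnnuuttss"; after the second, "wswsatatlulunn".
(Check on "embryo": → "eemmbbrryyoo" → "eoeomymybrbr" ✓)

wswsatatlulunn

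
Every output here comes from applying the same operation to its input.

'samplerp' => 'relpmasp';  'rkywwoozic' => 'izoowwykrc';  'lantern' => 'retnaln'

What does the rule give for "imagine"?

nigamie

The transformation: move the last character to the front, then reverse the string.
Applying that to "imagine" gives "nigamie".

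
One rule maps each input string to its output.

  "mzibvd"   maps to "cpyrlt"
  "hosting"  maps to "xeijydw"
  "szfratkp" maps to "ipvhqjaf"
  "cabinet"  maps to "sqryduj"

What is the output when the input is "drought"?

thekwxj

The rule is to shift every letter 10 places backward in the alphabet (wrapping around).
Doing the same to "drought": "thekwxj".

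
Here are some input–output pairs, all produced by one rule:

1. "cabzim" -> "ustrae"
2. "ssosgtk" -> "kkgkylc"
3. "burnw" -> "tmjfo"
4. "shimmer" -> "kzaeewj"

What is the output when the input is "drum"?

The rule is to shift every letter 8 places backward in the alphabet (wrapping around).
For "drum" the result is "vjme".

vjme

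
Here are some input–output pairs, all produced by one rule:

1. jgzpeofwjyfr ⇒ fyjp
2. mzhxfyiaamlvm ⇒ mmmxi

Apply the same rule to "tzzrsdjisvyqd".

The pattern: keep one character in every 3, starting at position 1 (positions 1st, 4th, 7th, ...), then move the last 2 characters to the front (rotate right by 2).
Working it through for "tzzrsdjisvyqd": intermediate "trjvd", final "vdtrj".

vdtrj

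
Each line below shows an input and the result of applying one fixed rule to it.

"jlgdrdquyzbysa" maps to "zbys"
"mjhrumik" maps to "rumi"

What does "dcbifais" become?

ifai

The transformation: move the last character to the front, then keep only the last 4 characters.
Applying both steps to "dcbifais": "sdcbifai", then "ifai".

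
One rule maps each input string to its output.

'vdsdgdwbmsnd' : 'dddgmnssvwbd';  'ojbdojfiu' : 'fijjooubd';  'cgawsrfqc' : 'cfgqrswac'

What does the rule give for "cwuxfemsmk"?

fkmmsuwxce

The rule is to sort the characters into alphabetical order, then move the first 2 characters to the end (rotate left by 2).
For "cwuxfemsmk", step one produces "cefkmmsuwx"; step two turns that into "fkmmsuwxce".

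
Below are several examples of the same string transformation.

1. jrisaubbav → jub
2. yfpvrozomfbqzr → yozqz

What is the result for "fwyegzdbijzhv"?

Looking at the pairs, the operation is to swap each adjacent pair of characters (1↔2, 3↔4, ...), then keep one character in every 3, starting at position 2 (positions 2nd, 5th, 8th, ...).
Applying both steps to "fwyegzdbijzhv": "wfeyzgbdjihzv", then "fzdh".

fzdh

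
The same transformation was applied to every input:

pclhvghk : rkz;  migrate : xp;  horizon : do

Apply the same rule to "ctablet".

The transformation: keep one character in every 3, starting at position 2 (positions 2nd, 5th, 8th, ...), then shift every letter 11 places backward in the alphabet (wrapping around).
Applying both steps to "ctablet": "tl", then "ia".

ia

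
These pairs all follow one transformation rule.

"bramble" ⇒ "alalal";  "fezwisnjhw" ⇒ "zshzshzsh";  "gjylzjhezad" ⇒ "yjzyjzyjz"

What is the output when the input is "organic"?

Rule — keep one character in every 3, starting at position 3 (positions 3rd, 6th, 9th, ...), then write the whole string 3 times in a row.
On "organic": the first step gives "gi", and the second then gives "gigigi".

gigigi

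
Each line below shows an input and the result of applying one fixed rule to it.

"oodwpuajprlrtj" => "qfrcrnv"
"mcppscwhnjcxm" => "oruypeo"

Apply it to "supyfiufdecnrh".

What's happening: shift every letter 2 places forward in the alphabet (wrapping around), then keep every other character starting from the first (positions 1st, 3rd, 5th, ...).
On "supyfiufdecnrh" that produces "urhwfet".
(Check on "oodwpuajprlrtj": → "qqfyrwclrtntvl" → "qfrcrnv" ✓)

urhwfet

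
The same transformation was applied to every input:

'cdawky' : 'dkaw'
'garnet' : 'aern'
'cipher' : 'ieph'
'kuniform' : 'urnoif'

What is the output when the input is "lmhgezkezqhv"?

mhhqgzeezk

What's happening: take characters alternately from the front and the back (1st, last, 2nd, 2nd-last, ...), then delete the first 2 characters.
"lmhgezkezqhv" → "lvmhhqgzeezk" → "mhhqgzeezk".
(Check on "cdawky": → "cydkaw" → "dkaw" ✓)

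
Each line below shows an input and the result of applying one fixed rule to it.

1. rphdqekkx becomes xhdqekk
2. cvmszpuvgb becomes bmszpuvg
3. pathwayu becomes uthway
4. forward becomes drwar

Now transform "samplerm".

mmpler

Each output is the input with this applied: delete the first 2 characters, then move the last character to the front.
On "samplerm": the first step gives "mplerm", and the second then gives "mmpler".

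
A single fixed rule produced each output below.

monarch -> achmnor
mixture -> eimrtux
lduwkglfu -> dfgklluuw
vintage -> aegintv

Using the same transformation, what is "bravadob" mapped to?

In each case the input is transformed by: sort the characters into alphabetical order.
"bravadob" → "aabbdorv".

aabbdorv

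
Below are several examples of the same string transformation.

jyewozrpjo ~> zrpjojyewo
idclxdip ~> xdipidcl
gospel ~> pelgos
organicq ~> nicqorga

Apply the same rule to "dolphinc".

hincdolp

In each case the input is transformed by: swap the front and back halves of the string.
Doing the same to "dolphinc": "hincdolp".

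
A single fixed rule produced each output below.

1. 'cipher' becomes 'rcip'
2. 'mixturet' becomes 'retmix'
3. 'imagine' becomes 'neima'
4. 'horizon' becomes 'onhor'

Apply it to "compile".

lecom

What's happening: move the first 3 characters to the end (rotate left by 3), then delete the first 2 characters.
Working it through for "compile": intermediate "pilecom", final "lecom".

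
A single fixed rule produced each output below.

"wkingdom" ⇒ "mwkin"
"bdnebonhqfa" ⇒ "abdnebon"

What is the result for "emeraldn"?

nemer

In each case the input is transformed by: move the last character to the front, then delete the last 3 characters.
Starting from "emeraldn": after the first operation, "nemerald"; after the second, "nemer".
(Check on "wkingdom": → "mwkingdo" → "mwkin" ✓)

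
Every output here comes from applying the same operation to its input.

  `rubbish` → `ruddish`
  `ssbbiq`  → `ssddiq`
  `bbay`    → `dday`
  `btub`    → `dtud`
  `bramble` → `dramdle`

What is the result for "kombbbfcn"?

komdddfcn

Looking at the pairs, the operation is to replace every "b" with "d".
For "kombbbfcn" the result is "komdddfcn".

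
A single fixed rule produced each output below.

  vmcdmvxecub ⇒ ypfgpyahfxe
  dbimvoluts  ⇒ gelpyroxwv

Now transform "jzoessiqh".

Rule — shift every letter 3 places forward in the alphabet (wrapping around).
Applying that to "jzoessiqh" gives "mcrhvvltk".

mcrhvvltk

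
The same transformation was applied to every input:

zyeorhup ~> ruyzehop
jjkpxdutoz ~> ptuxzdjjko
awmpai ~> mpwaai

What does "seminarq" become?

Each output is the input with this applied: sort the characters into alphabetical order, then swap the front and back halves of the string.
Working it through for "seminarq": intermediate "aeimnqrs", final "nqrsaeim".

nqrsaeim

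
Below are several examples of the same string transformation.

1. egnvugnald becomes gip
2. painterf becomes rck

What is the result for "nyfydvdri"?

What's happening: shift every letter 2 places forward in the alphabet (wrapping around), then keep only the first 3 characters.
On "nyfydvdri": the first step gives "pahafxftk", and the second then gives "pah".
(Check on "painterf": → "rckpvgth" → "rck" ✓)

pah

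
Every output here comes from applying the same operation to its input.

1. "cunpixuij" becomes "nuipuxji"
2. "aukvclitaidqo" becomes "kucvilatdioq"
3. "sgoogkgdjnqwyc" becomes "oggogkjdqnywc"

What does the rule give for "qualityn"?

The pattern: delete the first character, then swap each adjacent pair of characters (1↔2, 3↔4, ...).
"qualityn" → "ualityn" → "auilytn".

auilytn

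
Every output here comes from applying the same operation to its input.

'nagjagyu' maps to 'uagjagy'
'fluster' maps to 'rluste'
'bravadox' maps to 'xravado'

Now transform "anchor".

The pattern: delete the first character, then move the last character to the front.
"anchor" → "rncho".

rncho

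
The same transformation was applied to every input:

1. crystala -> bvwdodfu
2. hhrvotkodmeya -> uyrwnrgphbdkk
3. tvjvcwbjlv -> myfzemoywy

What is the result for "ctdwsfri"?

gzviulfw

The pattern: move the first 2 characters to the end (rotate left by 2), then shift every letter 3 places forward in the alphabet (wrapping around).
For "ctdwsfri" the result is "gzviulfw".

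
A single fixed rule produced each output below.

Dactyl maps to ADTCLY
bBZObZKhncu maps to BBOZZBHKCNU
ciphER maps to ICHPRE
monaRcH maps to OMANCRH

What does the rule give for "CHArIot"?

The pattern: swap each adjacent pair of characters (1↔2, 3↔4, ...), then convert every letter to uppercase.
"CHArIot" → "HCrAoIt" → "HCRAOIT".

HCRAOIT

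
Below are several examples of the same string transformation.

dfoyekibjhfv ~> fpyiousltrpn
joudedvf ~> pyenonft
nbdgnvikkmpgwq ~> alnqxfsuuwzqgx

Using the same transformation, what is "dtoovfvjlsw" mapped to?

The rule is to shift every letter 10 places forward in the alphabet (wrapping around), then swap the first and last characters.
"dtoovfvjlsw" → "ndyyfpftvcg" → "gdyyfpftvcn".

gdyyfpftvcn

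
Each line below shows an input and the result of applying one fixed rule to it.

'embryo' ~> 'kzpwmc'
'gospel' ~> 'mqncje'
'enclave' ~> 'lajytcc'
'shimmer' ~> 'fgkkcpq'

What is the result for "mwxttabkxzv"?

uvrryzivxtk

In each case the input is transformed by: shift every letter 2 places backward in the alphabet (wrapping around), then move the first character to the end.
"mwxttabkxzv" → "kuvrryzivxt" → "uvrryzivxtk".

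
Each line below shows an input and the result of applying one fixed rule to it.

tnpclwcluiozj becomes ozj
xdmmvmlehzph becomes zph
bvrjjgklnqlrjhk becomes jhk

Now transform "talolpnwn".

Looking at the pairs, the operation is to keep only the last 3 characters.
Applying that to "talolpnwn" gives "nwn".

nwn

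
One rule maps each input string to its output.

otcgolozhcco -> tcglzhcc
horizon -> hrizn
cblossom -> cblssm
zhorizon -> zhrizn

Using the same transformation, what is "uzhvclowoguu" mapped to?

uzhvclwguu

Looking at the pairs, the operation is to remove every "o".
So "uzhvclowoguu" becomes "uzhvclwguu".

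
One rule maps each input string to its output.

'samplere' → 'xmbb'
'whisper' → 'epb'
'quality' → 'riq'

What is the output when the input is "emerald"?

Each output is the input with this applied: keep every other character starting from the second (positions 2nd, 4th, 6th, ...), then shift every letter 3 places backward in the alphabet (wrapping around).
Starting from "emerald": after the first operation, "mrl"; after the second, "joi".

joi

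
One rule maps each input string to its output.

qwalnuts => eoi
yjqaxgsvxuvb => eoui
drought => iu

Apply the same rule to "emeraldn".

ao

The pattern: shift every letter 12 places backward in the alphabet (wrapping around), then keep only the vowels.
On "emeraldn": the first step gives "sasfozrb", and the second then gives "ao".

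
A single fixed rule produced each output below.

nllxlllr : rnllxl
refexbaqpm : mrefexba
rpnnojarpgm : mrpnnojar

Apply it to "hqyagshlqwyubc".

chqyagshlqwy

Each output is the input with this applied: move the last 3 characters to the front (rotate right by 3), then delete the first 2 characters.
So "hqyagshlqwyubc" becomes "chqyagshlqwy".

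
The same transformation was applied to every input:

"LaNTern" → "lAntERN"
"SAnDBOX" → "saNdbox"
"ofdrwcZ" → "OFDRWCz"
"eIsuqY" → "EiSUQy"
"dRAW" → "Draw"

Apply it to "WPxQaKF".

The pattern: flip the case of every letter.
Doing the same to "WPxQaKF": "wpXqAkf".

wpXqAkf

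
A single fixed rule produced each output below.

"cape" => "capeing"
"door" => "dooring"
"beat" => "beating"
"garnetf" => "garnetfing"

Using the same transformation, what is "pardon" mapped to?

pardoning

In each case the input is transformed by: append "ing".
Applying that to "pardon" gives "pardoning".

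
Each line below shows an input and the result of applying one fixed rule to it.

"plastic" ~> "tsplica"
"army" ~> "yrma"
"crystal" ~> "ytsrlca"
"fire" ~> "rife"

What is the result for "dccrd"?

rddcc

The rule is to sort the characters into reverse alphabetical order.
Doing the same to "dccrd": "rddcc".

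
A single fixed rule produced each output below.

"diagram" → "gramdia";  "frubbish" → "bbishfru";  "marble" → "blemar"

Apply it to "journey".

rneyjou

The transformation: move the first 3 characters to the end (rotate left by 3).
Applying that to "journey" gives "rneyjou".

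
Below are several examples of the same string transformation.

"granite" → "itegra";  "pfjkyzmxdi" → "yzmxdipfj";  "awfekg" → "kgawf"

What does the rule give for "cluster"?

terclu

Looking at the pairs, the operation is to move the first 3 characters to the end (rotate left by 3), then delete the first character.
Applying both steps to "cluster": "sterclu", then "terclu".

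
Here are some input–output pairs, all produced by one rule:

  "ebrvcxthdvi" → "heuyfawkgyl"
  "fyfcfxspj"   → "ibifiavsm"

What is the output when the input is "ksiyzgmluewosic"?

nvlbcjpoxhzrvlf

What's happening: shift every letter 3 places forward in the alphabet (wrapping around).
So "ksiyzgmluewosic" becomes "nvlbcjpoxhzrvlf".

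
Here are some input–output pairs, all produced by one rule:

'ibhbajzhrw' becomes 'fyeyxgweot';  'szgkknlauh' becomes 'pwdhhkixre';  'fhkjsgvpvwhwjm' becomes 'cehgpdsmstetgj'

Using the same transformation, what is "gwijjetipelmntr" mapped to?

In each case the input is transformed by: shift every letter 3 places backward in the alphabet (wrapping around).
Applying that to "gwijjetipelmntr" gives "dtfggbqfmbijkqo".

dtfggbqfmbijkqo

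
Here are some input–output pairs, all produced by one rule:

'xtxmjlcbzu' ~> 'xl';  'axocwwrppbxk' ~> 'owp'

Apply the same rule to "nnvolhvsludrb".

vhl

In each case the input is transformed by: delete the last 3 characters, then keep one character in every 3, starting at position 3 (positions 3rd, 6th, 9th, ...).
Doing the same to "nnvolhvsludrb": "vhl".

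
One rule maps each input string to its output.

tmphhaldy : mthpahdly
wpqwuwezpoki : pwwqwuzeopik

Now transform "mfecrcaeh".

What's happening: swap each adjacent pair of characters (1↔2, 3↔4, ...).
So "mfecrcaeh" becomes "fmcecreah".

fmcecreah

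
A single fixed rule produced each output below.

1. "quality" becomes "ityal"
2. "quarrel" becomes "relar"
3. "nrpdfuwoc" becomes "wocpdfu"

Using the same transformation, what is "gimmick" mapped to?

The pattern: delete the first 2 characters, then move the last 3 characters to the front (rotate right by 3).
On "gimmick": the first step gives "mmick", and the second then gives "ickmm".

ickmm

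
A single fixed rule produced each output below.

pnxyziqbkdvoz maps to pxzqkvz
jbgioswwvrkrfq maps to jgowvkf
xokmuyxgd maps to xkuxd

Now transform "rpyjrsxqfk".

ryrxf

Each output is the input with this applied: keep every other character starting from the first (positions 1st, 3rd, 5th, ...).
So "rpyjrsxqfk" becomes "ryrxf".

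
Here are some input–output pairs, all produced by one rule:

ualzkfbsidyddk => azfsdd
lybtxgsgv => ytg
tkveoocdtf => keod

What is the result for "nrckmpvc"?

Looking at the pairs, the operation is to keep every other character starting from the second (positions 2nd, 4th, 6th, ...), then delete the last character.
Doing the same to "nrckmpvc": "rkp".

rkp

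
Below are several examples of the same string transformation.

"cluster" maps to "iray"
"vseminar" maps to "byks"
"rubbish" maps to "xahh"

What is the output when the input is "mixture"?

The pattern: shift every letter 6 places forward in the alphabet (wrapping around), then keep only the first 4 characters.
Starting from "mixture": after the first operation, "sodzaxk"; after the second, "sodz".

sodz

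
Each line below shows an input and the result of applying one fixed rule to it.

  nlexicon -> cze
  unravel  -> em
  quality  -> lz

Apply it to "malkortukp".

The transformation: keep one character in every 3, starting at position 2 (positions 2nd, 5th, 8th, ...), then shift every letter 9 places backward in the alphabet (wrapping around).
"malkortukp" → "rfl".
(Check on "unravel": → "nv" → "em" ✓)

rfl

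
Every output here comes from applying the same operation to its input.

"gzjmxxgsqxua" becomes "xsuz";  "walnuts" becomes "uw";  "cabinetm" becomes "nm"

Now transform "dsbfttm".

What's happening: move the first 2 characters to the end (rotate left by 2), then keep one character in every 3, starting at position 3 (positions 3rd, 6th, 9th, ...).
For "dsbfttm", step one produces "bfttmds"; step two turns that into "td".

td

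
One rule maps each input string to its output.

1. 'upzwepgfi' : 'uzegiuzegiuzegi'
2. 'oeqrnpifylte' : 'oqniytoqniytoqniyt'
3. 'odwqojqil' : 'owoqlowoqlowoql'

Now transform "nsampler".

The rule is to keep every other character starting from the first (positions 1st, 3rd, 5th, ...), then write the whole string 3 times in a row.
On "nsampler": the first step gives "nape", and the second then gives "napenapenape".
(Check on "odwqojqil": → "owoql" → "owoqlowoqlowoql" ✓)

napenapenape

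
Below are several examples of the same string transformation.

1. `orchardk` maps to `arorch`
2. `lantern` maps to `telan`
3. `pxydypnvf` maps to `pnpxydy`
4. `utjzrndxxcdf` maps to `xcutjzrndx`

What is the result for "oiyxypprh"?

ppoiyxy

The transformation: delete the last 2 characters, then move the last 2 characters to the front (rotate right by 2).
Working it through for "oiyxypprh": intermediate "oiyxypp", final "ppoiyxy".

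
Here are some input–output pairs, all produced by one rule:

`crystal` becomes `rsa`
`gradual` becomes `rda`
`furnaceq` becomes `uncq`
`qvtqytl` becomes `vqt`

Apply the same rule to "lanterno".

In each case the input is transformed by: keep every other character starting from the second (positions 2nd, 4th, 6th, ...).
Applying that to "lanterno" gives "atro".

atro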